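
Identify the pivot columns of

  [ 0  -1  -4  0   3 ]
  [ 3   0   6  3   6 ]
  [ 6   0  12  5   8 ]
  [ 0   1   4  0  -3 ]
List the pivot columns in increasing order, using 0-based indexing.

r1 ↔ r2
  [ 3   0   6  3   6 ]
  [ 0  -1  -4  0   3 ]
  [ 6   0  12  5   8 ]
  [ 0   1   4  0  -3 ]
r1 := 1/3·r1
  [ 1   0   2  1   2 ]
  [ 0  -1  -4  0   3 ]
  [ 6   0  12  5   8 ]
  [ 0   1   4  0  -3 ]
r3 := r3 − 6·r1
  [ 1   0   2   1   2 ]
  [ 0  -1  -4   0   3 ]
  [ 0   0   0  -1  -4 ]
  [ 0   1   4   0  -3 ]
r2 := -1·r2
  [ 1  0  2   1   2 ]
  [ 0  1  4   0  -3 ]
  [ 0  0  0  -1  -4 ]
  [ 0  1  4   0  -3 ]
r4 := r4 − r2
  [ 1  0  2   1   2 ]
  [ 0  1  4   0  -3 ]
  [ 0  0  0  -1  -4 ]
  [ 0  0  0   0   0 ]
r3 := -1·r3
  [ 1  0  2  1   2 ]
  [ 0  1  4  0  -3 ]
  [ 0  0  0  1   4 ]
  [ 0  0  0  0   0 ]
r1 := r1 − r3
  [ 1  0  2  0  -2 ]
  [ 0  1  4  0  -3 ]
  [ 0  0  0  1   4 ]
  [ 0  0  0  0   0 ]
Pivot columns are the columns containing a leading 1.

0, 1, 3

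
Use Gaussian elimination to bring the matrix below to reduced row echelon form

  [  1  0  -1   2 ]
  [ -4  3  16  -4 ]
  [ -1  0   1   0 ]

Add 4 times ρ1 to ρ2.
  [  1  0  -1  2 ]
  [  0  3  12  4 ]
  [ -1  0   1  0 ]
Add ρ1 to ρ3.
  [ 1  0  -1  2 ]
  [ 0  3  12  4 ]
  [ 0  0   0  2 ]
Multiply ρ2 by 1/3.
  [ 1  0  -1    2 ]
  [ 0  1   4  4/3 ]
  [ 0  0   0    2 ]
Multiply ρ3 by 1/2.
  [ 1  0  -1    2 ]
  [ 0  1   4  4/3 ]
  [ 0  0   0    1 ]
Subtract 4/3 times ρ3 from ρ2.
  [ 1  0  -1  2 ]
  [ 0  1   4  0 ]
  [ 0  0   0  1 ]
Subtract 2 times ρ3 from ρ1.
  [ 1  0  -1  0 ]
  [ 0  1   4  0 ]
  [ 0  0   0  1 ]

[[1, 0, -1, 0], [0, 1, 4, 0], [0, 0, 0, 1]]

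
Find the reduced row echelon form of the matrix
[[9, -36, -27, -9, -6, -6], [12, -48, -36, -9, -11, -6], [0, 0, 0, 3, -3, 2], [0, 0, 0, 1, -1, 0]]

[[1, -4, -3, 0, -5/3, 0], [0, 0, 0, 1, -1, 0], [0, 0, 0, 0, 0, 1], [0, 0, 0, 0, 0, 0]]

r1 → 1/9·r1
  [  1   -4   -3  -1  -2/3  -2/3 ]
  [ 12  -48  -36  -9   -11    -6 ]
  [  0    0    0   3    -3     2 ]
  [  0    0    0   1    -1     0 ]
r2 → r2 − 12·r1
  [ 1  -4  -3  -1  -2/3  -2/3 ]
  [ 0   0   0   3    -3     2 ]
  [ 0   0   0   3    -3     2 ]
  [ 0   0   0   1    -1     0 ]
r2 → 1/3·r2
  [ 1  -4  -3  -1  -2/3  -2/3 ]
  [ 0   0   0   1    -1   2/3 ]
  [ 0   0   0   3    -3     2 ]
  [ 0   0   0   1    -1     0 ]
r3 → r3 − 3·r2
  [ 1  -4  -3  -1  -2/3  -2/3 ]
  [ 0   0   0   1    -1   2/3 ]
  [ 0   0   0   0     0     0 ]
  [ 0   0   0   1    -1     0 ]
r4 → r4 − r2
  [ 1  -4  -3  -1  -2/3  -2/3 ]
  [ 0   0   0   1    -1   2/3 ]
  [ 0   0   0   0     0     0 ]
  [ 0   0   0   0     0  -2/3 ]
r3 <=> r4
  [ 1  -4  -3  -1  -2/3  -2/3 ]
  [ 0   0   0   1    -1   2/3 ]
  [ 0   0   0   0     0  -2/3 ]
  [ 0   0   0   0     0     0 ]
r3 → -3/2·r3
  [ 1  -4  -3  -1  -2/3  -2/3 ]
  [ 0   0   0   1    -1   2/3 ]
  [ 0   0   0   0     0     1 ]
  [ 0   0   0   0     0     0 ]
r2 → r2 − 2/3·r3
  [ 1  -4  -3  -1  -2/3  -2/3 ]
  [ 0   0   0   1    -1     0 ]
  [ 0   0   0   0     0     1 ]
  [ 0   0   0   0     0     0 ]
r1 → r1 + 2/3·r3
  [ 1  -4  -3  -1  -2/3  0 ]
  [ 0   0   0   1    -1  0 ]
  [ 0   0   0   0     0  1 ]
  [ 0   0   0   0     0  0 ]
r1 → r1 + r2
  [ 1  -4  -3  0  -5/3  0 ]
  [ 0   0   0  1    -1  0 ]
  [ 0   0   0  0     0  1 ]
  [ 0   0   0  0     0  0 ]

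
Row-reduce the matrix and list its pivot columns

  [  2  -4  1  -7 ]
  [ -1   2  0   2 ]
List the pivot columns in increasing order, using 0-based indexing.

Multiply ρ1 by 1/2.
  [  1  -2  1/2  -7/2 ]
  [ -1   2    0     2 ]
Add ρ1 to ρ2.
  [ 1  -2  1/2  -7/2 ]
  [ 0   0  1/2  -3/2 ]
Multiply ρ2 by 2.
  [ 1  -2  1/2  -7/2 ]
  [ 0   0    1    -3 ]
Subtract 1/2 times ρ2 from ρ1.
  [ 1  -2  0  -2 ]
  [ 0   0  1  -3 ]
Pivot columns are the columns containing a leading 1.

0, 2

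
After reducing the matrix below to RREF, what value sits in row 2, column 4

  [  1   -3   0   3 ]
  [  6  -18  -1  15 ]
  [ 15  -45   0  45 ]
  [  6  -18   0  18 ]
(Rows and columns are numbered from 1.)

3

ρ2 := ρ2 − 6·ρ1
  [  1   -3   0   3 ]
  [  0    0  -1  -3 ]
  [ 15  -45   0  45 ]
  [  6  -18   0  18 ]
ρ3 := ρ3 − 15·ρ1
  [ 1   -3   0   3 ]
  [ 0    0  -1  -3 ]
  [ 0    0   0   0 ]
  [ 6  -18   0  18 ]
ρ4 := ρ4 − 6·ρ1
  [ 1  -3   0   3 ]
  [ 0   0  -1  -3 ]
  [ 0   0   0   0 ]
  [ 0   0   0   0 ]
ρ2 := -1·ρ2
  [ 1  -3  0  3 ]
  [ 0   0  1  3 ]
  [ 0   0  0  0 ]
  [ 0   0  0  0 ]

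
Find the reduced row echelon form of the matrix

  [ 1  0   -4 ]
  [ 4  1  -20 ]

[[1, 0, -4], [0, 1, -4]]

R2 -> R2 − 4·R1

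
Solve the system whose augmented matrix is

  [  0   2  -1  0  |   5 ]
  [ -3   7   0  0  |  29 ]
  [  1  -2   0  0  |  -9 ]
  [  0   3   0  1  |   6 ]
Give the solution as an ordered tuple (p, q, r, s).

(-5, 2, -1, 0)

R1 ↔ R2
  [ -3   7   0  0  |  29 ]
  [  0   2  -1  0  |   5 ]
  [  1  -2   0  0  |  -9 ]
  [  0   3   0  1  |   6 ]
R1 := -1/3·R1
  [ 1  -7/3   0  0  |  -29/3 ]
  [ 0     2  -1  0  |      5 ]
  [ 1    -2   0  0  |     -9 ]
  [ 0     3   0  1  |      6 ]
R3 := R3 − R1
  [ 1  -7/3   0  0  |  -29/3 ]
  [ 0     2  -1  0  |      5 ]
  [ 0   1/3   0  0  |    2/3 ]
  [ 0     3   0  1  |      6 ]
R2 := 1/2·R2
  [ 1  -7/3     0  0  |  -29/3 ]
  [ 0     1  -1/2  0  |    5/2 ]
  [ 0   1/3     0  0  |    2/3 ]
  [ 0     3     0  1  |      6 ]
R3 := R3 − 1/3·R2
  [ 1  -7/3     0  0  |  -29/3 ]
  [ 0     1  -1/2  0  |    5/2 ]
  [ 0     0   1/6  0  |   -1/6 ]
  [ 0     3     0  1  |      6 ]
R4 := R4 − 3·R2
  [ 1  -7/3     0  0  |  -29/3 ]
  [ 0     1  -1/2  0  |    5/2 ]
  [ 0     0   1/6  0  |   -1/6 ]
  [ 0     0   3/2  1  |   -3/2 ]
R3 := 6·R3
  [ 1  -7/3     0  0  |  -29/3 ]
  [ 0     1  -1/2  0  |    5/2 ]
  [ 0     0     1  0  |     -1 ]
  [ 0     0   3/2  1  |   -3/2 ]
R4 := R4 − 3/2·R3
  [ 1  -7/3     0  0  |  -29/3 ]
  [ 0     1  -1/2  0  |    5/2 ]
  [ 0     0     1  0  |     -1 ]
  [ 0     0     0  1  |      0 ]
R2 := R2 + 1/2·R3
  [ 1  -7/3  0  0  |  -29/3 ]
  [ 0     1  0  0  |      2 ]
  [ 0     0  1  0  |     -1 ]
  [ 0     0  0  1  |      0 ]
R1 := R1 + 7/3·R2
  [ 1  0  0  0  |  -5 ]
  [ 0  1  0  0  |   2 ]
  [ 0  0  1  0  |  -1 ]
  [ 0  0  0  1  |   0 ]
Reading off the last column: p = -5, q = 2, r = -1, s = 0.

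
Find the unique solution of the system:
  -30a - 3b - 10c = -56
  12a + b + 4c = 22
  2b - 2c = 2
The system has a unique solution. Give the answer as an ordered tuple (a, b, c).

Form the augmented matrix and row-reduce:
  [ -30  -3  -10  |  -56 ]
  [  12   1    4  |   22 ]
  [   0   2   -2  |    2 ]
R1 → -1/30·R1
  [  1  1/10  1/3  |  28/15 ]
  [ 12     1    4  |     22 ]
  [  0     2   -2  |      2 ]
R2 → R2 − 12·R1
  [ 1  1/10  1/3  |  28/15 ]
  [ 0  -1/5    0  |   -2/5 ]
  [ 0     2   -2  |      2 ]
R2 → -5·R2
  [ 1  1/10  1/3  |  28/15 ]
  [ 0     1    0  |      2 ]
  [ 0     2   -2  |      2 ]
R3 → R3 − 2·R2
  [ 1  1/10  1/3  |  28/15 ]
  [ 0     1    0  |      2 ]
  [ 0     0   -2  |     -2 ]
R3 → -1/2·R3
  [ 1  1/10  1/3  |  28/15 ]
  [ 0     1    0  |      2 ]
  [ 0     0    1  |      1 ]
R1 → R1 − 1/3·R3
  [ 1  1/10  0  |  23/15 ]
  [ 0     1  0  |      2 ]
  [ 0     0  1  |      1 ]
R1 → R1 − 1/10·R2
  [ 1  0  0  |  4/3 ]
  [ 0  1  0  |    2 ]
  [ 0  0  1  |    1 ]
Reading off the last column: a = 4/3, b = 2, c = 1.

(4/3, 2, 1)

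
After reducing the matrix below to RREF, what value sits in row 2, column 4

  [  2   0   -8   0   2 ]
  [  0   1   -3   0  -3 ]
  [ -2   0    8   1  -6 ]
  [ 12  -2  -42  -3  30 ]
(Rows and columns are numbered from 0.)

-4

Multiply ρ1 by 1/2.
Add 2 times ρ1 to ρ3.
Subtract 12 times ρ1 from ρ4.
Add 2 times ρ2 to ρ4.
Add 3 times ρ3 to ρ4.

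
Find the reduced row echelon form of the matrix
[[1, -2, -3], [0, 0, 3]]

[[1, -2, 0], [0, 0, 1]]

ρ2 ← 1/3·ρ2
ρ1 ← ρ1 + 3·ρ2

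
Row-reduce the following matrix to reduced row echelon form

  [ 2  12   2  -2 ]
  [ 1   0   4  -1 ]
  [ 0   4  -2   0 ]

ρ1 := 1/2·ρ1
  [ 1  6   1  -1 ]
  [ 1  0   4  -1 ]
  [ 0  4  -2   0 ]
ρ2 := ρ2 − ρ1
  [ 1   6   1  -1 ]
  [ 0  -6   3   0 ]
  [ 0   4  -2   0 ]
ρ2 := -1/6·ρ2
  [ 1  6     1  -1 ]
  [ 0  1  -1/2   0 ]
  [ 0  4    -2   0 ]
ρ3 := ρ3 − 4·ρ2
  [ 1  6     1  -1 ]
  [ 0  1  -1/2   0 ]
  [ 0  0     0   0 ]
ρ1 := ρ1 − 6·ρ2
  [ 1  0     4  -1 ]
  [ 0  1  -1/2   0 ]
  [ 0  0     0   0 ]

[[1, 0, 4, -1], [0, 1, -1/2, 0], [0, 0, 0, 0]]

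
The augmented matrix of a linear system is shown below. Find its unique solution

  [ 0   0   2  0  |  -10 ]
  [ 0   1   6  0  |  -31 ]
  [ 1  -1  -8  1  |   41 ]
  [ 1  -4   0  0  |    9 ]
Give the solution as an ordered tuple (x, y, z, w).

r1 <-> r3
  [ 1  -1  -8  1  |   41 ]
  [ 0   1   6  0  |  -31 ]
  [ 0   0   2  0  |  -10 ]
  [ 1  -4   0  0  |    9 ]
r4 → r4 − r1
  [ 1  -1  -8   1  |   41 ]
  [ 0   1   6   0  |  -31 ]
  [ 0   0   2   0  |  -10 ]
  [ 0  -3   8  -1  |  -32 ]
r4 → r4 + 3·r2
  [ 1  -1  -8   1  |    41 ]
  [ 0   1   6   0  |   -31 ]
  [ 0   0   2   0  |   -10 ]
  [ 0   0  26  -1  |  -125 ]
r3 → 1/2·r3
  [ 1  -1  -8   1  |    41 ]
  [ 0   1   6   0  |   -31 ]
  [ 0   0   1   0  |    -5 ]
  [ 0   0  26  -1  |  -125 ]
r4 → r4 − 26·r3
  [ 1  -1  -8   1  |   41 ]
  [ 0   1   6   0  |  -31 ]
  [ 0   0   1   0  |   -5 ]
  [ 0   0   0  -1  |    5 ]
r4 → -1·r4
  [ 1  -1  -8  1  |   41 ]
  [ 0   1   6  0  |  -31 ]
  [ 0   0   1  0  |   -5 ]
  [ 0   0   0  1  |   -5 ]
r1 → r1 − r4
  [ 1  -1  -8  0  |   46 ]
  [ 0   1   6  0  |  -31 ]
  [ 0   0   1  0  |   -5 ]
  [ 0   0   0  1  |   -5 ]
r2 → r2 − 6·r3
  [ 1  -1  -8  0  |  46 ]
  [ 0   1   0  0  |  -1 ]
  [ 0   0   1  0  |  -5 ]
  [ 0   0   0  1  |  -5 ]
r1 → r1 + 8·r3
  [ 1  -1  0  0  |   6 ]
  [ 0   1  0  0  |  -1 ]
  [ 0   0  1  0  |  -5 ]
  [ 0   0  0  1  |  -5 ]
r1 → r1 + r2
  [ 1  0  0  0  |   5 ]
  [ 0  1  0  0  |  -1 ]
  [ 0  0  1  0  |  -5 ]
  [ 0  0  0  1  |  -5 ]
Reading off the last column: x = 5, y = -1, z = -5, w = -5.

(5, -1, -5, -5)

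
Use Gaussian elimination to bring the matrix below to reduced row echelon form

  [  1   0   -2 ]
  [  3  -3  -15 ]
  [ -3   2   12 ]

[[1, 0, -2], [0, 1, 3], [0, 0, 0]]

ρ2 ← ρ2 − 3·ρ1
  [  1   0  -2 ]
  [  0  -3  -9 ]
  [ -3   2  12 ]
ρ3 ← ρ3 + 3·ρ1
  [ 1   0  -2 ]
  [ 0  -3  -9 ]
  [ 0   2   6 ]
ρ2 ← -1/3·ρ2
  [ 1  0  -2 ]
  [ 0  1   3 ]
  [ 0  2   6 ]
ρ3 ← ρ3 − 2·ρ2
  [ 1  0  -2 ]
  [ 0  1   3 ]
  [ 0  0   0 ]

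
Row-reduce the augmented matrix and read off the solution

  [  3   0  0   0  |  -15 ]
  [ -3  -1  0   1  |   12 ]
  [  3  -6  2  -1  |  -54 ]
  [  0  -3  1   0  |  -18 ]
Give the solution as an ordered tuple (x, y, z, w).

(-5, 6, 0, 3)

Multiply ρ1 by 1/3.
  [  1   0  0   0  |   -5 ]
  [ -3  -1  0   1  |   12 ]
  [  3  -6  2  -1  |  -54 ]
  [  0  -3  1   0  |  -18 ]
Add 3 times ρ1 to ρ2.
  [ 1   0  0   0  |   -5 ]
  [ 0  -1  0   1  |   -3 ]
  [ 3  -6  2  -1  |  -54 ]
  [ 0  -3  1   0  |  -18 ]
Subtract 3 times ρ1 from ρ3.
  [ 1   0  0   0  |   -5 ]
  [ 0  -1  0   1  |   -3 ]
  [ 0  -6  2  -1  |  -39 ]
  [ 0  -3  1   0  |  -18 ]
Multiply ρ2 by -1.
  [ 1   0  0   0  |   -5 ]
  [ 0   1  0  -1  |    3 ]
  [ 0  -6  2  -1  |  -39 ]
  [ 0  -3  1   0  |  -18 ]
Add 6 times ρ2 to ρ3.
  [ 1   0  0   0  |   -5 ]
  [ 0   1  0  -1  |    3 ]
  [ 0   0  2  -7  |  -21 ]
  [ 0  -3  1   0  |  -18 ]
Add 3 times ρ2 to ρ4.
  [ 1  0  0   0  |   -5 ]
  [ 0  1  0  -1  |    3 ]
  [ 0  0  2  -7  |  -21 ]
  [ 0  0  1  -3  |   -9 ]
Multiply ρ3 by 1/2.
  [ 1  0  0     0  |     -5 ]
  [ 0  1  0    -1  |      3 ]
  [ 0  0  1  -7/2  |  -21/2 ]
  [ 0  0  1    -3  |     -9 ]
Subtract ρ3 from ρ4.
  [ 1  0  0     0  |     -5 ]
  [ 0  1  0    -1  |      3 ]
  [ 0  0  1  -7/2  |  -21/2 ]
  [ 0  0  0   1/2  |    3/2 ]
Multiply ρ4 by 2.
  [ 1  0  0     0  |     -5 ]
  [ 0  1  0    -1  |      3 ]
  [ 0  0  1  -7/2  |  -21/2 ]
  [ 0  0  0     1  |      3 ]
Add 7/2 times ρ4 to ρ3.
  [ 1  0  0   0  |  -5 ]
  [ 0  1  0  -1  |   3 ]
  [ 0  0  1   0  |   0 ]
  [ 0  0  0   1  |   3 ]
Add ρ4 to ρ2.
  [ 1  0  0  0  |  -5 ]
  [ 0  1  0  0  |   6 ]
  [ 0  0  1  0  |   0 ]
  [ 0  0  0  1  |   3 ]
Reading off the last column: x = -5, y = 6, z = 0, w = 3.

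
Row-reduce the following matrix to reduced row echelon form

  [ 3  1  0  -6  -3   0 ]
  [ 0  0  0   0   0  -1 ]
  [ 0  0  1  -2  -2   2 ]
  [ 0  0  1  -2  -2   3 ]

R1 -> 1/3·R1
  [ 1  1/3  0  -2  -1   0 ]
  [ 0    0  0   0   0  -1 ]
  [ 0    0  1  -2  -2   2 ]
  [ 0    0  1  -2  -2   3 ]
R2 <=> R3
  [ 1  1/3  0  -2  -1   0 ]
  [ 0    0  1  -2  -2   2 ]
  [ 0    0  0   0   0  -1 ]
  [ 0    0  1  -2  -2   3 ]
R4 -> R4 − R2
  [ 1  1/3  0  -2  -1   0 ]
  [ 0    0  1  -2  -2   2 ]
  [ 0    0  0   0   0  -1 ]
  [ 0    0  0   0   0   1 ]
R3 -> -1·R3
  [ 1  1/3  0  -2  -1  0 ]
  [ 0    0  1  -2  -2  2 ]
  [ 0    0  0   0   0  1 ]
  [ 0    0  0   0   0  1 ]
R4 -> R4 − R3
  [ 1  1/3  0  -2  -1  0 ]
  [ 0    0  1  -2  -2  2 ]
  [ 0    0  0   0   0  1 ]
  [ 0    0  0   0   0  0 ]
R2 -> R2 − 2·R3
  [ 1  1/3  0  -2  -1  0 ]
  [ 0    0  1  -2  -2  0 ]
  [ 0    0  0   0   0  1 ]
  [ 0    0  0   0   0  0 ]

[[1, 1/3, 0, -2, -1, 0], [0, 0, 1, -2, -2, 0], [0, 0, 0, 0, 0, 1], [0, 0, 0, 0, 0, 0]]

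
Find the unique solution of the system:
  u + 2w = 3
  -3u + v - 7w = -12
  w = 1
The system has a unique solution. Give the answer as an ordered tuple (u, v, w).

Form the augmented matrix and row-reduce:
  [  1  0   2  |    3 ]
  [ -3  1  -7  |  -12 ]
  [  0  0   1  |    1 ]
r2 -> r2 + 3·r1
r2 -> r2 + r3
r1 -> r1 − 2·r3
Reading off the last column: u = 1, v = -2, w = 1.

(1, -2, 1)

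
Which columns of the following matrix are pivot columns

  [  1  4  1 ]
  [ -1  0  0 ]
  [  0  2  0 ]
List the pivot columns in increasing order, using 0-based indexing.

0, 1, 2

Add r1 to r2.
  [ 1  4  1 ]
  [ 0  4  1 ]
  [ 0  2  0 ]
Multiply r2 by 1/4.
  [ 1  4    1 ]
  [ 0  1  1/4 ]
  [ 0  2    0 ]
Subtract 2 times r2 from r3.
  [ 1  4     1 ]
  [ 0  1   1/4 ]
  [ 0  0  -1/2 ]
Multiply r3 by -2.
  [ 1  4    1 ]
  [ 0  1  1/4 ]
  [ 0  0    1 ]
Subtract 1/4 times r3 from r2.
  [ 1  4  1 ]
  [ 0  1  0 ]
  [ 0  0  1 ]
Subtract r3 from r1.
  [ 1  4  0 ]
  [ 0  1  0 ]
  [ 0  0  1 ]
Subtract 4 times r2 from r1.
  [ 1  0  0 ]
  [ 0  1  0 ]
  [ 0  0  1 ]
Pivot columns are the columns containing a leading 1.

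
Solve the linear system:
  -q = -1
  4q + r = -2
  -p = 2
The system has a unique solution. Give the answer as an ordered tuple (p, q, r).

(-2, 1, -6)

Form the augmented matrix and row-reduce:
  [  0  -1  0  |  -1 ]
  [  0   4  1  |  -2 ]
  [ -1   0  0  |   2 ]
Swap R1 and R3.
Multiply R1 by -1.
Multiply R2 by 1/4.
Add R2 to R3.
Multiply R3 by 4.
Subtract 1/4 times R3 from R2.
Reading off the last column: p = -2, q = 1, r = -6.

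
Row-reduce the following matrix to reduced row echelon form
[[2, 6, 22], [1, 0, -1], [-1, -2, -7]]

[[1, 0, -1], [0, 1, 4], [0, 0, 0]]

ρ1 → 1/2·ρ1
  [  1   3  11 ]
  [  1   0  -1 ]
  [ -1  -2  -7 ]
ρ2 → ρ2 − ρ1
  [  1   3   11 ]
  [  0  -3  -12 ]
  [ -1  -2   -7 ]
ρ3 → ρ3 + ρ1
  [ 1   3   11 ]
  [ 0  -3  -12 ]
  [ 0   1    4 ]
ρ2 → -1/3·ρ2
  [ 1  3  11 ]
  [ 0  1   4 ]
  [ 0  1   4 ]
ρ3 → ρ3 − ρ2
  [ 1  3  11 ]
  [ 0  1   4 ]
  [ 0  0   0 ]
ρ1 → ρ1 − 3·ρ2
  [ 1  0  -1 ]
  [ 0  1   4 ]
  [ 0  0   0 ]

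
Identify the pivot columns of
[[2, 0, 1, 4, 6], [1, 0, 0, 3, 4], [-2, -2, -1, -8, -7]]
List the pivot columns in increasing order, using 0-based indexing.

r1 → 1/2·r1
r2 → r2 − r1
r3 → r3 + 2·r1
r2 ↔ r3
r2 → -1/2·r2
r3 → -2·r3
r1 → r1 − 1/2·r3
Pivot columns are the columns containing a leading 1.

0, 1, 2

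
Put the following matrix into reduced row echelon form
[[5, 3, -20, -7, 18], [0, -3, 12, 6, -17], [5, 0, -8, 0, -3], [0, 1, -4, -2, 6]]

ρ1 → 1/5·ρ1
  [ 1  3/5  -4  -7/5  18/5 ]
  [ 0   -3  12     6   -17 ]
  [ 5    0  -8     0    -3 ]
  [ 0    1  -4    -2     6 ]
ρ3 → ρ3 − 5·ρ1
  [ 1  3/5  -4  -7/5  18/5 ]
  [ 0   -3  12     6   -17 ]
  [ 0   -3  12     7   -21 ]
  [ 0    1  -4    -2     6 ]
ρ2 → -1/3·ρ2
  [ 1  3/5  -4  -7/5  18/5 ]
  [ 0    1  -4    -2  17/3 ]
  [ 0   -3  12     7   -21 ]
  [ 0    1  -4    -2     6 ]
ρ3 → ρ3 + 3·ρ2
  [ 1  3/5  -4  -7/5  18/5 ]
  [ 0    1  -4    -2  17/3 ]
  [ 0    0   0     1    -4 ]
  [ 0    1  -4    -2     6 ]
ρ4 → ρ4 − ρ2
  [ 1  3/5  -4  -7/5  18/5 ]
  [ 0    1  -4    -2  17/3 ]
  [ 0    0   0     1    -4 ]
  [ 0    0   0     0   1/3 ]
ρ4 → 3·ρ4
  [ 1  3/5  -4  -7/5  18/5 ]
  [ 0    1  -4    -2  17/3 ]
  [ 0    0   0     1    -4 ]
  [ 0    0   0     0     1 ]
ρ3 → ρ3 + 4·ρ4
  [ 1  3/5  -4  -7/5  18/5 ]
  [ 0    1  -4    -2  17/3 ]
  [ 0    0   0     1     0 ]
  [ 0    0   0     0     1 ]
ρ2 → ρ2 − 17/3·ρ4
  [ 1  3/5  -4  -7/5  18/5 ]
  [ 0    1  -4    -2     0 ]
  [ 0    0   0     1     0 ]
  [ 0    0   0     0     1 ]
ρ1 → ρ1 − 18/5·ρ4
  [ 1  3/5  -4  -7/5  0 ]
  [ 0    1  -4    -2  0 ]
  [ 0    0   0     1  0 ]
  [ 0    0   0     0  1 ]
ρ2 → ρ2 + 2·ρ3
  [ 1  3/5  -4  -7/5  0 ]
  [ 0    1  -4     0  0 ]
  [ 0    0   0     1  0 ]
  [ 0    0   0     0  1 ]
ρ1 → ρ1 + 7/5·ρ3
  [ 1  3/5  -4  0  0 ]
  [ 0    1  -4  0  0 ]
  [ 0    0   0  1  0 ]
  [ 0    0   0  0  1 ]
ρ1 → ρ1 − 3/5·ρ2
  [ 1  0  -8/5  0  0 ]
  [ 0  1    -4  0  0 ]
  [ 0  0     0  1  0 ]
  [ 0  0     0  0  1 ]

[[1, 0, -8/5, 0, 0], [0, 1, -4, 0, 0], [0, 0, 0, 1, 0], [0, 0, 0, 0, 1]]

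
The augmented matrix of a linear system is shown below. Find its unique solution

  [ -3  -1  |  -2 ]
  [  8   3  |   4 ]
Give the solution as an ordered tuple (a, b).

(2, -4)

R1 → -1/3·R1
  [ 1  1/3  |  2/3 ]
  [ 8    3  |    4 ]
R2 → R2 − 8·R1
  [ 1  1/3  |   2/3 ]
  [ 0  1/3  |  -4/3 ]
R2 → 3·R2
  [ 1  1/3  |  2/3 ]
  [ 0    1  |   -4 ]
R1 → R1 − 1/3·R2
  [ 1  0  |   2 ]
  [ 0  1  |  -4 ]
Reading off the last column: a = 2, b = -4.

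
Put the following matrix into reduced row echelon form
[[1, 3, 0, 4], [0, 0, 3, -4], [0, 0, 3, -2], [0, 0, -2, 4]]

[[1, 3, 0, 0], [0, 0, 1, 0], [0, 0, 0, 1], [0, 0, 0, 0]]

ρ2 → 1/3·ρ2
  [ 1  3   0     4 ]
  [ 0  0   1  -4/3 ]
  [ 0  0   3    -2 ]
  [ 0  0  -2     4 ]
ρ3 → ρ3 − 3·ρ2
  [ 1  3   0     4 ]
  [ 0  0   1  -4/3 ]
  [ 0  0   0     2 ]
  [ 0  0  -2     4 ]
ρ4 → ρ4 + 2·ρ2
  [ 1  3  0     4 ]
  [ 0  0  1  -4/3 ]
  [ 0  0  0     2 ]
  [ 0  0  0   4/3 ]
ρ3 → 1/2·ρ3
  [ 1  3  0     4 ]
  [ 0  0  1  -4/3 ]
  [ 0  0  0     1 ]
  [ 0  0  0   4/3 ]
ρ4 → ρ4 − 4/3·ρ3
  [ 1  3  0     4 ]
  [ 0  0  1  -4/3 ]
  [ 0  0  0     1 ]
  [ 0  0  0     0 ]
ρ2 → ρ2 + 4/3·ρ3
  [ 1  3  0  4 ]
  [ 0  0  1  0 ]
  [ 0  0  0  1 ]
  [ 0  0  0  0 ]
ρ1 → ρ1 − 4·ρ3
  [ 1  3  0  0 ]
  [ 0  0  1  0 ]
  [ 0  0  0  1 ]
  [ 0  0  0  0 ]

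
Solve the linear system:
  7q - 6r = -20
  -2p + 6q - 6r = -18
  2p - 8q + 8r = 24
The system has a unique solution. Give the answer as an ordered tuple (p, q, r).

(0, -2, 1)

Form the augmented matrix and row-reduce:
  [  0   7  -6  |  -20 ]
  [ -2   6  -6  |  -18 ]
  [  2  -8   8  |   24 ]
Swap R1 and R2.
  [ -2   6  -6  |  -18 ]
  [  0   7  -6  |  -20 ]
  [  2  -8   8  |   24 ]
Multiply R1 by -1/2.
  [ 1  -3   3  |    9 ]
  [ 0   7  -6  |  -20 ]
  [ 2  -8   8  |   24 ]
Subtract 2 times R1 from R3.
  [ 1  -3   3  |    9 ]
  [ 0   7  -6  |  -20 ]
  [ 0  -2   2  |    6 ]
Multiply R2 by 1/7.
  [ 1  -3     3  |      9 ]
  [ 0   1  -6/7  |  -20/7 ]
  [ 0  -2     2  |      6 ]
Add 2 times R2 to R3.
  [ 1  -3     3  |      9 ]
  [ 0   1  -6/7  |  -20/7 ]
  [ 0   0   2/7  |    2/7 ]
Multiply R3 by 7/2.
  [ 1  -3     3  |      9 ]
  [ 0   1  -6/7  |  -20/7 ]
  [ 0   0     1  |      1 ]
Add 6/7 times R3 to R2.
  [ 1  -3  3  |   9 ]
  [ 0   1  0  |  -2 ]
  [ 0   0  1  |   1 ]
Subtract 3 times R3 from R1.
  [ 1  -3  0  |   6 ]
  [ 0   1  0  |  -2 ]
  [ 0   0  1  |   1 ]
Add 3 times R2 to R1.
  [ 1  0  0  |   0 ]
  [ 0  1  0  |  -2 ]
  [ 0  0  1  |   1 ]
Reading off the last column: p = 0, q = -2, r = 1.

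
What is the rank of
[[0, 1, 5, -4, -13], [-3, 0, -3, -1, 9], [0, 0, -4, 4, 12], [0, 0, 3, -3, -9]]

rank = 3

Swap R1 and R2.
  [ -3  0  -3  -1    9 ]
  [  0  1   5  -4  -13 ]
  [  0  0  -4   4   12 ]
  [  0  0   3  -3   -9 ]
Multiply R1 by -1/3.
  [ 1  0   1  1/3   -3 ]
  [ 0  1   5   -4  -13 ]
  [ 0  0  -4    4   12 ]
  [ 0  0   3   -3   -9 ]
Multiply R3 by -1/4.
  [ 1  0  1  1/3   -3 ]
  [ 0  1  5   -4  -13 ]
  [ 0  0  1   -1   -3 ]
  [ 0  0  3   -3   -9 ]
Subtract 3 times R3 from R4.
  [ 1  0  1  1/3   -3 ]
  [ 0  1  5   -4  -13 ]
  [ 0  0  1   -1   -3 ]
  [ 0  0  0    0    0 ]
Subtract 5 times R3 from R2.
  [ 1  0  1  1/3  -3 ]
  [ 0  1  0    1   2 ]
  [ 0  0  1   -1  -3 ]
  [ 0  0  0    0   0 ]
Subtract R3 from R1.
  [ 1  0  0  4/3   0 ]
  [ 0  1  0    1   2 ]
  [ 0  0  1   -1  -3 ]
  [ 0  0  0    0   0 ]
The reduced form has 3 nonzero rows.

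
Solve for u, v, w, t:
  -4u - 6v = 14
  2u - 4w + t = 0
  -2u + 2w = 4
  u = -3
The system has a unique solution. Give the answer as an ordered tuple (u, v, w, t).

(-3, -1/3, -1, 2)

Form the augmented matrix and row-reduce:
  [ -4  -6   0  0  |  14 ]
  [  2   0  -4  1  |   0 ]
  [ -2   0   2  0  |   4 ]
  [  1   0   0  0  |  -3 ]
R1 ← -1/4·R1
  [  1  3/2   0  0  |  -7/2 ]
  [  2    0  -4  1  |     0 ]
  [ -2    0   2  0  |     4 ]
  [  1    0   0  0  |    -3 ]
R2 ← R2 − 2·R1
  [  1  3/2   0  0  |  -7/2 ]
  [  0   -3  -4  1  |     7 ]
  [ -2    0   2  0  |     4 ]
  [  1    0   0  0  |    -3 ]
R3 ← R3 + 2·R1
  [ 1  3/2   0  0  |  -7/2 ]
  [ 0   -3  -4  1  |     7 ]
  [ 0    3   2  0  |    -3 ]
  [ 1    0   0  0  |    -3 ]
R4 ← R4 − R1
  [ 1   3/2   0  0  |  -7/2 ]
  [ 0    -3  -4  1  |     7 ]
  [ 0     3   2  0  |    -3 ]
  [ 0  -3/2   0  0  |   1/2 ]
R2 ← -1/3·R2
  [ 1   3/2    0     0  |  -7/2 ]
  [ 0     1  4/3  -1/3  |  -7/3 ]
  [ 0     3    2     0  |    -3 ]
  [ 0  -3/2    0     0  |   1/2 ]
R3 ← R3 − 3·R2
  [ 1   3/2    0     0  |  -7/2 ]
  [ 0     1  4/3  -1/3  |  -7/3 ]
  [ 0     0   -2     1  |     4 ]
  [ 0  -3/2    0     0  |   1/2 ]
R4 ← R4 + 3/2·R2
  [ 1  3/2    0     0  |  -7/2 ]
  [ 0    1  4/3  -1/3  |  -7/3 ]
  [ 0    0   -2     1  |     4 ]
  [ 0    0    2  -1/2  |    -3 ]
R3 ← -1/2·R3
  [ 1  3/2    0     0  |  -7/2 ]
  [ 0    1  4/3  -1/3  |  -7/3 ]
  [ 0    0    1  -1/2  |    -2 ]
  [ 0    0    2  -1/2  |    -3 ]
R4 ← R4 − 2·R3
  [ 1  3/2    0     0  |  -7/2 ]
  [ 0    1  4/3  -1/3  |  -7/3 ]
  [ 0    0    1  -1/2  |    -2 ]
  [ 0    0    0   1/2  |     1 ]
R4 ← 2·R4
  [ 1  3/2    0     0  |  -7/2 ]
  [ 0    1  4/3  -1/3  |  -7/3 ]
  [ 0    0    1  -1/2  |    -2 ]
  [ 0    0    0     1  |     2 ]
R3 ← R3 + 1/2·R4
  [ 1  3/2    0     0  |  -7/2 ]
  [ 0    1  4/3  -1/3  |  -7/3 ]
  [ 0    0    1     0  |    -1 ]
  [ 0    0    0     1  |     2 ]
R2 ← R2 + 1/3·R4
  [ 1  3/2    0  0  |  -7/2 ]
  [ 0    1  4/3  0  |  -5/3 ]
  [ 0    0    1  0  |    -1 ]
  [ 0    0    0  1  |     2 ]
R2 ← R2 − 4/3·R3
  [ 1  3/2  0  0  |  -7/2 ]
  [ 0    1  0  0  |  -1/3 ]
  [ 0    0  1  0  |    -1 ]
  [ 0    0  0  1  |     2 ]
R1 ← R1 − 3/2·R2
  [ 1  0  0  0  |    -3 ]
  [ 0  1  0  0  |  -1/3 ]
  [ 0  0  1  0  |    -1 ]
  [ 0  0  0  1  |     2 ]
Reading off the last column: u = -3, v = -1/3, w = -1, t = 2.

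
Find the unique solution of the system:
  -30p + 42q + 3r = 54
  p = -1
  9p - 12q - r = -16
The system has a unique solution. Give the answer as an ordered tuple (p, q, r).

Form the augmented matrix and row-reduce:
  [ -30   42   3  |   54 ]
  [   1    0   0  |   -1 ]
  [   9  -12  -1  |  -16 ]
ρ1 → -1/30·ρ1
  [ 1  -7/5  -1/10  |  -9/5 ]
  [ 1     0      0  |    -1 ]
  [ 9   -12     -1  |   -16 ]
ρ2 → ρ2 − ρ1
  [ 1  -7/5  -1/10  |  -9/5 ]
  [ 0   7/5   1/10  |   4/5 ]
  [ 9   -12     -1  |   -16 ]
ρ3 → ρ3 − 9·ρ1
  [ 1  -7/5  -1/10  |  -9/5 ]
  [ 0   7/5   1/10  |   4/5 ]
  [ 0   3/5  -1/10  |   1/5 ]
ρ2 → 5/7·ρ2
  [ 1  -7/5  -1/10  |  -9/5 ]
  [ 0     1   1/14  |   4/7 ]
  [ 0   3/5  -1/10  |   1/5 ]
ρ3 → ρ3 − 3/5·ρ2
  [ 1  -7/5  -1/10  |  -9/5 ]
  [ 0     1   1/14  |   4/7 ]
  [ 0     0   -1/7  |  -1/7 ]
ρ3 → -7·ρ3
  [ 1  -7/5  -1/10  |  -9/5 ]
  [ 0     1   1/14  |   4/7 ]
  [ 0     0      1  |     1 ]
ρ2 → ρ2 − 1/14·ρ3
  [ 1  -7/5  -1/10  |  -9/5 ]
  [ 0     1      0  |   1/2 ]
  [ 0     0      1  |     1 ]
ρ1 → ρ1 + 1/10·ρ3
  [ 1  -7/5  0  |  -17/10 ]
  [ 0     1  0  |     1/2 ]
  [ 0     0  1  |       1 ]
ρ1 → ρ1 + 7/5·ρ2
  [ 1  0  0  |   -1 ]
  [ 0  1  0  |  1/2 ]
  [ 0  0  1  |    1 ]
Reading off the last column: p = -1, q = 1/2, r = 1.

(-1, 1/2, 1)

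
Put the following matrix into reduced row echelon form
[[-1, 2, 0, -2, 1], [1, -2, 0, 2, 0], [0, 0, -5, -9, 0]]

R1 := -1·R1
R2 := R2 − R1
R2 <-> R3
R2 := -1/5·R2
R1 := R1 + R3

[[1, -2, 0, 2, 0], [0, 0, 1, 9/5, 0], [0, 0, 0, 0, 1]]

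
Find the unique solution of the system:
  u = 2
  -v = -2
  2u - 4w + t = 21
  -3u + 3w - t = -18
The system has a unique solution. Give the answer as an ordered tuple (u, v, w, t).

(2, 2, -5, -3)

Form the augmented matrix and row-reduce:
  [  1   0   0   0  |    2 ]
  [  0  -1   0   0  |   -2 ]
  [  2   0  -4   1  |   21 ]
  [ -3   0   3  -1  |  -18 ]
R3 → R3 − 2·R1
  [  1   0   0   0  |    2 ]
  [  0  -1   0   0  |   -2 ]
  [  0   0  -4   1  |   17 ]
  [ -3   0   3  -1  |  -18 ]
R4 → R4 + 3·R1
  [ 1   0   0   0  |    2 ]
  [ 0  -1   0   0  |   -2 ]
  [ 0   0  -4   1  |   17 ]
  [ 0   0   3  -1  |  -12 ]
R2 → -1·R2
  [ 1  0   0   0  |    2 ]
  [ 0  1   0   0  |    2 ]
  [ 0  0  -4   1  |   17 ]
  [ 0  0   3  -1  |  -12 ]
R3 → -1/4·R3
  [ 1  0  0     0  |      2 ]
  [ 0  1  0     0  |      2 ]
  [ 0  0  1  -1/4  |  -17/4 ]
  [ 0  0  3    -1  |    -12 ]
R4 → R4 − 3·R3
  [ 1  0  0     0  |      2 ]
  [ 0  1  0     0  |      2 ]
  [ 0  0  1  -1/4  |  -17/4 ]
  [ 0  0  0  -1/4  |    3/4 ]
R4 → -4·R4
  [ 1  0  0     0  |      2 ]
  [ 0  1  0     0  |      2 ]
  [ 0  0  1  -1/4  |  -17/4 ]
  [ 0  0  0     1  |     -3 ]
R3 → R3 + 1/4·R4
  [ 1  0  0  0  |   2 ]
  [ 0  1  0  0  |   2 ]
  [ 0  0  1  0  |  -5 ]
  [ 0  0  0  1  |  -3 ]
Reading off the last column: u = 2, v = 2, w = -5, t = -3.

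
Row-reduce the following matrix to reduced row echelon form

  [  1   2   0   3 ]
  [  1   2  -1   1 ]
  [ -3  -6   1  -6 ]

[[1, 2, 0, 0], [0, 0, 1, 0], [0, 0, 0, 1]]

R2 := R2 − R1
  [  1   2   0   3 ]
  [  0   0  -1  -2 ]
  [ -3  -6   1  -6 ]
R3 := R3 + 3·R1
  [ 1  2   0   3 ]
  [ 0  0  -1  -2 ]
  [ 0  0   1   3 ]
R2 := -1·R2
  [ 1  2  0  3 ]
  [ 0  0  1  2 ]
  [ 0  0  1  3 ]
R3 := R3 − R2
  [ 1  2  0  3 ]
  [ 0  0  1  2 ]
  [ 0  0  0  1 ]
R2 := R2 − 2·R3
  [ 1  2  0  3 ]
  [ 0  0  1  0 ]
  [ 0  0  0  1 ]
R1 := R1 − 3·R3
  [ 1  2  0  0 ]
  [ 0  0  1  0 ]
  [ 0  0  0  1 ]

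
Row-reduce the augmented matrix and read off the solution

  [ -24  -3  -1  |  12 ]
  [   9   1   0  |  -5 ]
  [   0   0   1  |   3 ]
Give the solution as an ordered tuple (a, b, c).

r1 → -1/24·r1
  [ 1  1/8  1/24  |  -1/2 ]
  [ 9    1     0  |    -5 ]
  [ 0    0     1  |     3 ]
r2 → r2 − 9·r1
  [ 1   1/8  1/24  |  -1/2 ]
  [ 0  -1/8  -3/8  |  -1/2 ]
  [ 0     0     1  |     3 ]
r2 → -8·r2
  [ 1  1/8  1/24  |  -1/2 ]
  [ 0    1     3  |     4 ]
  [ 0    0     1  |     3 ]
r2 → r2 − 3·r3
  [ 1  1/8  1/24  |  -1/2 ]
  [ 0    1     0  |    -5 ]
  [ 0    0     1  |     3 ]
r1 → r1 − 1/24·r3
  [ 1  1/8  0  |  -5/8 ]
  [ 0    1  0  |    -5 ]
  [ 0    0  1  |     3 ]
r1 → r1 − 1/8·r2
  [ 1  0  0  |   0 ]
  [ 0  1  0  |  -5 ]
  [ 0  0  1  |   3 ]
Reading off the last column: a = 0, b = -5, c = 3.

(0, -5, 3)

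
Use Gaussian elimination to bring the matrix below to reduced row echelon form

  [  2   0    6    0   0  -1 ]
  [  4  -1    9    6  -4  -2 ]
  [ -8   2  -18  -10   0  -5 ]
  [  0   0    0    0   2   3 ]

ρ1 -> 1/2·ρ1
  [  1   0    3    0   0  -1/2 ]
  [  4  -1    9    6  -4    -2 ]
  [ -8   2  -18  -10   0    -5 ]
  [  0   0    0    0   2     3 ]
ρ2 -> ρ2 − 4·ρ1
  [  1   0    3    0   0  -1/2 ]
  [  0  -1   -3    6  -4     0 ]
  [ -8   2  -18  -10   0    -5 ]
  [  0   0    0    0   2     3 ]
ρ3 -> ρ3 + 8·ρ1
  [ 1   0   3    0   0  -1/2 ]
  [ 0  -1  -3    6  -4     0 ]
  [ 0   2   6  -10   0    -9 ]
  [ 0   0   0    0   2     3 ]
ρ2 -> -1·ρ2
  [ 1  0  3    0  0  -1/2 ]
  [ 0  1  3   -6  4     0 ]
  [ 0  2  6  -10  0    -9 ]
  [ 0  0  0    0  2     3 ]
ρ3 -> ρ3 − 2·ρ2
  [ 1  0  3   0   0  -1/2 ]
  [ 0  1  3  -6   4     0 ]
  [ 0  0  0   2  -8    -9 ]
  [ 0  0  0   0   2     3 ]
ρ3 -> 1/2·ρ3
  [ 1  0  3   0   0  -1/2 ]
  [ 0  1  3  -6   4     0 ]
  [ 0  0  0   1  -4  -9/2 ]
  [ 0  0  0   0   2     3 ]
ρ4 -> 1/2·ρ4
  [ 1  0  3   0   0  -1/2 ]
  [ 0  1  3  -6   4     0 ]
  [ 0  0  0   1  -4  -9/2 ]
  [ 0  0  0   0   1   3/2 ]
ρ3 -> ρ3 + 4·ρ4
  [ 1  0  3   0  0  -1/2 ]
  [ 0  1  3  -6  4     0 ]
  [ 0  0  0   1  0   3/2 ]
  [ 0  0  0   0  1   3/2 ]
ρ2 -> ρ2 − 4·ρ4
  [ 1  0  3   0  0  -1/2 ]
  [ 0  1  3  -6  0    -6 ]
  [ 0  0  0   1  0   3/2 ]
  [ 0  0  0   0  1   3/2 ]
ρ2 -> ρ2 + 6·ρ3
  [ 1  0  3  0  0  -1/2 ]
  [ 0  1  3  0  0     3 ]
  [ 0  0  0  1  0   3/2 ]
  [ 0  0  0  0  1   3/2 ]

[[1, 0, 3, 0, 0, -1/2], [0, 1, 3, 0, 0, 3], [0, 0, 0, 1, 0, 3/2], [0, 0, 0, 0, 1, 3/2]]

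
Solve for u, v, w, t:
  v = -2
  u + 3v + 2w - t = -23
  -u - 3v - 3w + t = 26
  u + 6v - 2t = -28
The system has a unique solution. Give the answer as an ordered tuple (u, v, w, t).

(-6, -2, -3, 5)

Form the augmented matrix and row-reduce:
  [  0   1   0   0  |   -2 ]
  [  1   3   2  -1  |  -23 ]
  [ -1  -3  -3   1  |   26 ]
  [  1   6   0  -2  |  -28 ]
R1 <=> R2
R3 := R3 + R1
R4 := R4 − R1
R4 := R4 − 3·R2
R3 := -1·R3
R4 := R4 + 2·R3
R4 := -1·R4
R1 := R1 + R4
R1 := R1 − 2·R3
R1 := R1 − 3·R2
Reading off the last column: u = -6, v = -2, w = -3, t = 5.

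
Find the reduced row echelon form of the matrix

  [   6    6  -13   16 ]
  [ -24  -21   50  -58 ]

ρ1 := 1/6·ρ1
  [   1    1  -13/6  8/3 ]
  [ -24  -21     50  -58 ]
ρ2 := ρ2 + 24·ρ1
  [ 1  1  -13/6  8/3 ]
  [ 0  3     -2    6 ]
ρ2 := 1/3·ρ2
  [ 1  1  -13/6  8/3 ]
  [ 0  1   -2/3    2 ]
ρ1 := ρ1 − ρ2
  [ 1  0  -3/2  2/3 ]
  [ 0  1  -2/3    2 ]

[[1, 0, -3/2, 2/3], [0, 1, -2/3, 2]]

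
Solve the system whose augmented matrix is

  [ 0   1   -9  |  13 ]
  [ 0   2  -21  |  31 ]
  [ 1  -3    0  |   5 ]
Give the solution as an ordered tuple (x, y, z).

(-1, -2, -5/3)

r1 <=> r3
  [ 1  -3    0  |   5 ]
  [ 0   2  -21  |  31 ]
  [ 0   1   -9  |  13 ]
r2 ← 1/2·r2
  [ 1  -3      0  |     5 ]
  [ 0   1  -21/2  |  31/2 ]
  [ 0   1     -9  |    13 ]
r3 ← r3 − r2
  [ 1  -3      0  |     5 ]
  [ 0   1  -21/2  |  31/2 ]
  [ 0   0    3/2  |  -5/2 ]
r3 ← 2/3·r3
  [ 1  -3      0  |     5 ]
  [ 0   1  -21/2  |  31/2 ]
  [ 0   0      1  |  -5/3 ]
r2 ← r2 + 21/2·r3
  [ 1  -3  0  |     5 ]
  [ 0   1  0  |    -2 ]
  [ 0   0  1  |  -5/3 ]
r1 ← r1 + 3·r2
  [ 1  0  0  |    -1 ]
  [ 0  1  0  |    -2 ]
  [ 0  0  1  |  -5/3 ]
Reading off the last column: x = -1, y = -2, z = -5/3.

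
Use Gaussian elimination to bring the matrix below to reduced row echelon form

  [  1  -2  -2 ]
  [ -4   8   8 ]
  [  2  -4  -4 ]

[[1, -2, -2], [0, 0, 0], [0, 0, 0]]

ρ2 → ρ2 + 4·ρ1
ρ3 → ρ3 − 2·ρ1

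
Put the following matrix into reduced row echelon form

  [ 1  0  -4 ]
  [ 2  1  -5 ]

ρ2 → ρ2 − 2·ρ1

[[1, 0, -4], [0, 1, 3]]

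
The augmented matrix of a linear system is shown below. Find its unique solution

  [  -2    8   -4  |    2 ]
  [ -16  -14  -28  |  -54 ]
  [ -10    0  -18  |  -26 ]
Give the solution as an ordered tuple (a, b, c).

Multiply R1 by -1/2.
  [   1   -4    2  |   -1 ]
  [ -16  -14  -28  |  -54 ]
  [ -10    0  -18  |  -26 ]
Add 16 times R1 to R2.
  [   1   -4    2  |   -1 ]
  [   0  -78    4  |  -70 ]
  [ -10    0  -18  |  -26 ]
Add 10 times R1 to R3.
  [ 1   -4  2  |   -1 ]
  [ 0  -78  4  |  -70 ]
  [ 0  -40  2  |  -36 ]
Multiply R2 by -1/78.
  [ 1   -4      2  |     -1 ]
  [ 0    1  -2/39  |  35/39 ]
  [ 0  -40      2  |    -36 ]
Add 40 times R2 to R3.
  [ 1  -4      2  |     -1 ]
  [ 0   1  -2/39  |  35/39 ]
  [ 0   0  -2/39  |  -4/39 ]
Multiply R3 by -39/2.
  [ 1  -4      2  |     -1 ]
  [ 0   1  -2/39  |  35/39 ]
  [ 0   0      1  |      2 ]
Add 2/39 times R3 to R2.
  [ 1  -4  2  |  -1 ]
  [ 0   1  0  |   1 ]
  [ 0   0  1  |   2 ]
Subtract 2 times R3 from R1.
  [ 1  -4  0  |  -5 ]
  [ 0   1  0  |   1 ]
  [ 0   0  1  |   2 ]
Add 4 times R2 to R1.
  [ 1  0  0  |  -1 ]
  [ 0  1  0  |   1 ]
  [ 0  0  1  |   2 ]
Reading off the last column: a = -1, b = 1, c = 2.

(-1, 1, 2)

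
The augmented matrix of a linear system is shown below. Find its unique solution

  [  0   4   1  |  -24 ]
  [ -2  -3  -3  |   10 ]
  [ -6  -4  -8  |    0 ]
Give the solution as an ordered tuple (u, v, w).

(4, -6, 0)

ρ1 <=> ρ2
  [ -2  -3  -3  |   10 ]
  [  0   4   1  |  -24 ]
  [ -6  -4  -8  |    0 ]
ρ1 := -1/2·ρ1
  [  1  3/2  3/2  |   -5 ]
  [  0    4    1  |  -24 ]
  [ -6   -4   -8  |    0 ]
ρ3 := ρ3 + 6·ρ1
  [ 1  3/2  3/2  |   -5 ]
  [ 0    4    1  |  -24 ]
  [ 0    5    1  |  -30 ]
ρ2 := 1/4·ρ2
  [ 1  3/2  3/2  |   -5 ]
  [ 0    1  1/4  |   -6 ]
  [ 0    5    1  |  -30 ]
ρ3 := ρ3 − 5·ρ2
  [ 1  3/2   3/2  |  -5 ]
  [ 0    1   1/4  |  -6 ]
  [ 0    0  -1/4  |   0 ]
ρ3 := -4·ρ3
  [ 1  3/2  3/2  |  -5 ]
  [ 0    1  1/4  |  -6 ]
  [ 0    0    1  |   0 ]
ρ2 := ρ2 − 1/4·ρ3
  [ 1  3/2  3/2  |  -5 ]
  [ 0    1    0  |  -6 ]
  [ 0    0    1  |   0 ]
ρ1 := ρ1 − 3/2·ρ3
  [ 1  3/2  0  |  -5 ]
  [ 0    1  0  |  -6 ]
  [ 0    0  1  |   0 ]
ρ1 := ρ1 − 3/2·ρ2
  [ 1  0  0  |   4 ]
  [ 0  1  0  |  -6 ]
  [ 0  0  1  |   0 ]
Reading off the last column: u = 4, v = -6, w = 0.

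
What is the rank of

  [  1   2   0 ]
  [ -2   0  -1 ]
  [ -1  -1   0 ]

rank = 3

R2 := R2 + 2·R1
  [  1   2   0 ]
  [  0   4  -1 ]
  [ -1  -1   0 ]
R3 := R3 + R1
  [ 1  2   0 ]
  [ 0  4  -1 ]
  [ 0  1   0 ]
R2 := 1/4·R2
  [ 1  2     0 ]
  [ 0  1  -1/4 ]
  [ 0  1     0 ]
R3 := R3 − R2
  [ 1  2     0 ]
  [ 0  1  -1/4 ]
  [ 0  0   1/4 ]
R3 := 4·R3
  [ 1  2     0 ]
  [ 0  1  -1/4 ]
  [ 0  0     1 ]
R2 := R2 + 1/4·R3
  [ 1  2  0 ]
  [ 0  1  0 ]
  [ 0  0  1 ]
R1 := R1 − 2·R2
  [ 1  0  0 ]
  [ 0  1  0 ]
  [ 0  0  1 ]
The reduced form has 3 nonzero rows.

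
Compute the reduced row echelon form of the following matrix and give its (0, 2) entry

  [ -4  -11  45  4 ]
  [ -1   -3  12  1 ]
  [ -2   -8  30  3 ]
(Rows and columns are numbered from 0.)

-3

r1 := -1/4·r1
  [  1  11/4  -45/4  -1 ]
  [ -1    -3     12   1 ]
  [ -2    -8     30   3 ]
r2 := r2 + r1
  [  1  11/4  -45/4  -1 ]
  [  0  -1/4    3/4   0 ]
  [ -2    -8     30   3 ]
r3 := r3 + 2·r1
  [ 1  11/4  -45/4  -1 ]
  [ 0  -1/4    3/4   0 ]
  [ 0  -5/2   15/2   1 ]
r2 := -4·r2
  [ 1  11/4  -45/4  -1 ]
  [ 0     1     -3   0 ]
  [ 0  -5/2   15/2   1 ]
r3 := r3 + 5/2·r2
  [ 1  11/4  -45/4  -1 ]
  [ 0     1     -3   0 ]
  [ 0     0      0   1 ]
r1 := r1 + r3
  [ 1  11/4  -45/4  0 ]
  [ 0     1     -3  0 ]
  [ 0     0      0  1 ]
r1 := r1 − 11/4·r2
  [ 1  0  -3  0 ]
  [ 0  1  -3  0 ]
  [ 0  0   0  1 ]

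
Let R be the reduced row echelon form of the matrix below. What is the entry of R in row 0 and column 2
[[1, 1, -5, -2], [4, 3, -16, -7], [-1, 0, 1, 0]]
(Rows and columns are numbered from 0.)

R2 := R2 − 4·R1
  [  1   1  -5  -2 ]
  [  0  -1   4   1 ]
  [ -1   0   1   0 ]
R3 := R3 + R1
  [ 1   1  -5  -2 ]
  [ 0  -1   4   1 ]
  [ 0   1  -4  -2 ]
R2 := -1·R2
  [ 1  1  -5  -2 ]
  [ 0  1  -4  -1 ]
  [ 0  1  -4  -2 ]
R3 := R3 − R2
  [ 1  1  -5  -2 ]
  [ 0  1  -4  -1 ]
  [ 0  0   0  -1 ]
R3 := -1·R3
  [ 1  1  -5  -2 ]
  [ 0  1  -4  -1 ]
  [ 0  0   0   1 ]
R2 := R2 + R3
  [ 1  1  -5  -2 ]
  [ 0  1  -4   0 ]
  [ 0  0   0   1 ]
R1 := R1 + 2·R3
  [ 1  1  -5  0 ]
  [ 0  1  -4  0 ]
  [ 0  0   0  1 ]
R1 := R1 − R2
  [ 1  0  -1  0 ]
  [ 0  1  -4  0 ]
  [ 0  0   0  1 ]

-1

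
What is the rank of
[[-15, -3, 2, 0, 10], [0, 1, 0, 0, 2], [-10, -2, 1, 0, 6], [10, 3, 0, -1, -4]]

R1 := -1/15·R1
  [   1  1/5  -2/15   0  -2/3 ]
  [   0    1      0   0     2 ]
  [ -10   -2      1   0     6 ]
  [  10    3      0  -1    -4 ]
R3 := R3 + 10·R1
  [  1  1/5  -2/15   0  -2/3 ]
  [  0    1      0   0     2 ]
  [  0    0   -1/3   0  -2/3 ]
  [ 10    3      0  -1    -4 ]
R4 := R4 − 10·R1
  [ 1  1/5  -2/15   0  -2/3 ]
  [ 0    1      0   0     2 ]
  [ 0    0   -1/3   0  -2/3 ]
  [ 0    1    4/3  -1   8/3 ]
R4 := R4 − R2
  [ 1  1/5  -2/15   0  -2/3 ]
  [ 0    1      0   0     2 ]
  [ 0    0   -1/3   0  -2/3 ]
  [ 0    0    4/3  -1   2/3 ]
R3 := -3·R3
  [ 1  1/5  -2/15   0  -2/3 ]
  [ 0    1      0   0     2 ]
  [ 0    0      1   0     2 ]
  [ 0    0    4/3  -1   2/3 ]
R4 := R4 − 4/3·R3
  [ 1  1/5  -2/15   0  -2/3 ]
  [ 0    1      0   0     2 ]
  [ 0    0      1   0     2 ]
  [ 0    0      0  -1    -2 ]
R4 := -1·R4
  [ 1  1/5  -2/15  0  -2/3 ]
  [ 0    1      0  0     2 ]
  [ 0    0      1  0     2 ]
  [ 0    0      0  1     2 ]
R1 := R1 + 2/15·R3
  [ 1  1/5  0  0  -2/5 ]
  [ 0    1  0  0     2 ]
  [ 0    0  1  0     2 ]
  [ 0    0  0  1     2 ]
R1 := R1 − 1/5·R2
  [ 1  0  0  0  -4/5 ]
  [ 0  1  0  0     2 ]
  [ 0  0  1  0     2 ]
  [ 0  0  0  1     2 ]
The reduced form has 4 nonzero rows.

rank = 4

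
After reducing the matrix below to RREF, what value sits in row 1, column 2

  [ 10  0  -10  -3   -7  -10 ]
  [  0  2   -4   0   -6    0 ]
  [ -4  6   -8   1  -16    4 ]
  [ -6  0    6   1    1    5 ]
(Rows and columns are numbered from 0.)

-2

R1 -> 1/10·R1
  [  1  0  -1  -3/10  -7/10  -1 ]
  [  0  2  -4      0     -6   0 ]
  [ -4  6  -8      1    -16   4 ]
  [ -6  0   6      1      1   5 ]
R3 -> R3 + 4·R1
  [  1  0   -1  -3/10  -7/10  -1 ]
  [  0  2   -4      0     -6   0 ]
  [  0  6  -12   -1/5  -94/5   0 ]
  [ -6  0    6      1      1   5 ]
R4 -> R4 + 6·R1
  [ 1  0   -1  -3/10  -7/10  -1 ]
  [ 0  2   -4      0     -6   0 ]
  [ 0  6  -12   -1/5  -94/5   0 ]
  [ 0  0    0   -4/5  -16/5  -1 ]
R2 -> 1/2·R2
  [ 1  0   -1  -3/10  -7/10  -1 ]
  [ 0  1   -2      0     -3   0 ]
  [ 0  6  -12   -1/5  -94/5   0 ]
  [ 0  0    0   -4/5  -16/5  -1 ]
R3 -> R3 − 6·R2
  [ 1  0  -1  -3/10  -7/10  -1 ]
  [ 0  1  -2      0     -3   0 ]
  [ 0  0   0   -1/5   -4/5   0 ]
  [ 0  0   0   -4/5  -16/5  -1 ]
R3 -> -5·R3
  [ 1  0  -1  -3/10  -7/10  -1 ]
  [ 0  1  -2      0     -3   0 ]
  [ 0  0   0      1      4   0 ]
  [ 0  0   0   -4/5  -16/5  -1 ]
R4 -> R4 + 4/5·R3
  [ 1  0  -1  -3/10  -7/10  -1 ]
  [ 0  1  -2      0     -3   0 ]
  [ 0  0   0      1      4   0 ]
  [ 0  0   0      0      0  -1 ]
R4 -> -1·R4
  [ 1  0  -1  -3/10  -7/10  -1 ]
  [ 0  1  -2      0     -3   0 ]
  [ 0  0   0      1      4   0 ]
  [ 0  0   0      0      0   1 ]
R1 -> R1 + R4
  [ 1  0  -1  -3/10  -7/10  0 ]
  [ 0  1  -2      0     -3  0 ]
  [ 0  0   0      1      4  0 ]
  [ 0  0   0      0      0  1 ]
R1 -> R1 + 3/10·R3
  [ 1  0  -1  0  1/2  0 ]
  [ 0  1  -2  0   -3  0 ]
  [ 0  0   0  1    4  0 ]
  [ 0  0   0  0    0  1 ]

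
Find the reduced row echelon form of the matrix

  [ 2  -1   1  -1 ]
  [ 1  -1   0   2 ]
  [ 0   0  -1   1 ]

r1 -> 1/2·r1
  [ 1  -1/2  1/2  -1/2 ]
  [ 1    -1    0     2 ]
  [ 0     0   -1     1 ]
r2 -> r2 − r1
  [ 1  -1/2   1/2  -1/2 ]
  [ 0  -1/2  -1/2   5/2 ]
  [ 0     0    -1     1 ]
r2 -> -2·r2
  [ 1  -1/2  1/2  -1/2 ]
  [ 0     1    1    -5 ]
  [ 0     0   -1     1 ]
r3 -> -1·r3
  [ 1  -1/2  1/2  -1/2 ]
  [ 0     1    1    -5 ]
  [ 0     0    1    -1 ]
r2 -> r2 − r3
  [ 1  -1/2  1/2  -1/2 ]
  [ 0     1    0    -4 ]
  [ 0     0    1    -1 ]
r1 -> r1 − 1/2·r3
  [ 1  -1/2  0   0 ]
  [ 0     1  0  -4 ]
  [ 0     0  1  -1 ]
r1 -> r1 + 1/2·r2
  [ 1  0  0  -2 ]
  [ 0  1  0  -4 ]
  [ 0  0  1  -1 ]

[[1, 0, 0, -2], [0, 1, 0, -4], [0, 0, 1, -1]]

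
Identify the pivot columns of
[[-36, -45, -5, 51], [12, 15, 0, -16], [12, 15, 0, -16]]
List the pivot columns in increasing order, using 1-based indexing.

1, 3

Multiply r1 by -1/36.
Subtract 12 times r1 from r2.
Subtract 12 times r1 from r3.
Multiply r2 by -3/5.
Add 5/3 times r2 to r3.
Subtract 5/36 times r2 from r1.
Pivot columns are the columns containing a leading 1.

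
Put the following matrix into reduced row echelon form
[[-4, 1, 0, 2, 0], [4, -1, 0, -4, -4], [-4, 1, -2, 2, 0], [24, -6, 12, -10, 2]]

[[1, -1/4, 0, 0, 0], [0, 0, 1, 0, 0], [0, 0, 0, 1, 0], [0, 0, 0, 0, 1]]

r1 ← -1/4·r1
  [  1  -1/4   0  -1/2   0 ]
  [  4    -1   0    -4  -4 ]
  [ -4     1  -2     2   0 ]
  [ 24    -6  12   -10   2 ]
r2 ← r2 − 4·r1
  [  1  -1/4   0  -1/2   0 ]
  [  0     0   0    -2  -4 ]
  [ -4     1  -2     2   0 ]
  [ 24    -6  12   -10   2 ]
r3 ← r3 + 4·r1
  [  1  -1/4   0  -1/2   0 ]
  [  0     0   0    -2  -4 ]
  [  0     0  -2     0   0 ]
  [ 24    -6  12   -10   2 ]
r4 ← r4 − 24·r1
  [ 1  -1/4   0  -1/2   0 ]
  [ 0     0   0    -2  -4 ]
  [ 0     0  -2     0   0 ]
  [ 0     0  12     2   2 ]
r2 ↔ r3
  [ 1  -1/4   0  -1/2   0 ]
  [ 0     0  -2     0   0 ]
  [ 0     0   0    -2  -4 ]
  [ 0     0  12     2   2 ]
r2 ← -1/2·r2
  [ 1  -1/4   0  -1/2   0 ]
  [ 0     0   1     0   0 ]
  [ 0     0   0    -2  -4 ]
  [ 0     0  12     2   2 ]
r4 ← r4 − 12·r2
  [ 1  -1/4  0  -1/2   0 ]
  [ 0     0  1     0   0 ]
  [ 0     0  0    -2  -4 ]
  [ 0     0  0     2   2 ]
r3 ← -1/2·r3
  [ 1  -1/4  0  -1/2  0 ]
  [ 0     0  1     0  0 ]
  [ 0     0  0     1  2 ]
  [ 0     0  0     2  2 ]
r4 ← r4 − 2·r3
  [ 1  -1/4  0  -1/2   0 ]
  [ 0     0  1     0   0 ]
  [ 0     0  0     1   2 ]
  [ 0     0  0     0  -2 ]
r4 ← -1/2·r4
  [ 1  -1/4  0  -1/2  0 ]
  [ 0     0  1     0  0 ]
  [ 0     0  0     1  2 ]
  [ 0     0  0     0  1 ]
r3 ← r3 − 2·r4
  [ 1  -1/4  0  -1/2  0 ]
  [ 0     0  1     0  0 ]
  [ 0     0  0     1  0 ]
  [ 0     0  0     0  1 ]
r1 ← r1 + 1/2·r3
  [ 1  -1/4  0  0  0 ]
  [ 0     0  1  0  0 ]
  [ 0     0  0  1  0 ]
  [ 0     0  0  0  1 ]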